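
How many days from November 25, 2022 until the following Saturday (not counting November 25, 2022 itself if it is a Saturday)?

1

Nov 25, 2022 is a Friday.
From Friday to the next Saturday is 1 day.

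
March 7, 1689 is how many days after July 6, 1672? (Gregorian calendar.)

6088

Jul 6, 1672 → Jul 6, 1673: 365 days.
Jul 6, 1673 → Jul 6, 1674: 365 days.
Jul 6, 1674 → Jul 6, 1675: 365 days.
Jul 6, 1675 → Jul 6, 1676: 366 days (Feb 29, 1676 is in that span).
Jul 6, 1676 → Jul 6, 1677: 365 days.
Jul 6, 1677 → Jul 6, 1678: 365 days.
Jul 6, 1678 → Jul 6, 1679: 365 days.
Jul 6, 1679 → Jul 6, 1680: 366 days (Feb 29, 1680 is in that span).
Jul 6, 1680 → Jul 6, 1681: 365 days.
Jul 6, 1681 → Jul 6, 1682: 365 days.
Jul 6, 1682 → Jul 6, 1683: 365 days.
Jul 6, 1683 → Jul 6, 1684: 366 days (Feb 29, 1684 is in that span).
Jul 6, 1684 → Jul 6, 1685: 365 days.
Jul 6, 1685 → Jul 6, 1686: 365 days.
Jul 6, 1686 → Jul 6, 1687: 365 days.
Jul 6, 1687 → Jul 6, 1688: 366 days (Feb 29, 1688 is in that span).
Jul 6, 1688 → Aug 6, 1688: 31 days (July has 31).
Aug 6, 1688 → Sep 6, 1688: 31 days (August has 31).
Sep 6, 1688 → Oct 6, 1688: 30 days (September has 30).
Oct 6, 1688 → Nov 6, 1688: 31 days (October has 31).
Nov 6, 1688 → Dec 6, 1688: 30 days (November has 30).
Dec 6, 1688 → Jan 6, 1689: 31 days (December has 31).
Jan 6, 1689 → Feb 6, 1689: 31 days (January has 31).
Feb 6, 1689 → Mar 6, 1689: 28 days (February has 28).
Mar 6, 1689 → Mar 7, 1689: 1 days.
Total: 6088 days.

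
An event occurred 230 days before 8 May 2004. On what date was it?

−8 → Apr 30, 2004 (end of Apr, 30 days; 222 left).
−30 → Mar 31, 2004 (end of Mar, 31 days; 192 left).
−31 → Feb 29, 2004 (end of Feb, 29 days; 161 left).
−29 → Jan 31, 2004 (end of Jan, 31 days; 132 left).
−31 → Dec 31, 2003 (end of Dec, 31 days; 101 left).
−31 → Nov 30, 2003 (end of Nov, 30 days; 70 left).
−30 → Oct 31, 2003 (end of Oct, 31 days; 40 left).
−31 → Sep 30, 2003 (end of Sep, 30 days; 9 left).
−9 → Sep 21, 2003.

September 21, 2003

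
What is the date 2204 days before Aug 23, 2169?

August 11, 2163

−365 (one year) → Aug 23, 2168 (1839 left).
−366 (one year; includes Feb 29, 2168) → Aug 23, 2167 (1473 left).
−365 (one year) → Aug 23, 2166 (1108 left).
−365 (one year) → Aug 23, 2165 (743 left).
−365 (one year) → Aug 23, 2164 (378 left).
−23 → Jul 31, 2164 (end of Jul, 31 days; 355 left).
−31 → Jun 30, 2164 (end of Jun, 30 days; 324 left).
−30 → May 31, 2164 (end of May, 31 days; 294 left).
−31 → Apr 30, 2164 (end of Apr, 30 days; 263 left).
−30 → Mar 31, 2164 (end of Mar, 31 days; 233 left).
−31 → Feb 29, 2164 (end of Feb, 29 days; 202 left).
−29 → Jan 31, 2164 (end of Jan, 31 days; 173 left).
−31 → Dec 31, 2163 (end of Dec, 31 days; 142 left).
−31 → Nov 30, 2163 (end of Nov, 30 days; 111 left).
−30 → Oct 31, 2163 (end of Oct, 31 days; 81 left).
−31 → Sep 30, 2163 (end of Sep, 30 days; 50 left).
−30 → Aug 31, 2163 (end of Aug, 31 days; 20 left).
−20 → Aug 11, 2163.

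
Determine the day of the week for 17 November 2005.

Thursday

January 1, 2005 is a Saturday.
Jan 1, 2005 → Feb 1, 2005: 31 days (January has 31).
Feb 1, 2005 → Mar 1, 2005: 28 days (February has 28).
Mar 1, 2005 → Apr 1, 2005: 31 days (March has 31).
Apr 1, 2005 → May 1, 2005: 30 days (April has 30).
May 1, 2005 → Jun 1, 2005: 31 days (May has 31).
Jun 1, 2005 → Jul 1, 2005: 30 days (June has 30).
Jul 1, 2005 → Aug 1, 2005: 31 days (July has 31).
Aug 1, 2005 → Sep 1, 2005: 31 days (August has 31).
Sep 1, 2005 → Oct 1, 2005: 30 days (September has 30).
Oct 1, 2005 → Nov 1, 2005: 31 days (October has 31).
Nov 1, 2005 → Nov 17, 2005: 16 days.
Total: 320 days.
320 mod 7 = 5, so Saturday + 5 = Thursday.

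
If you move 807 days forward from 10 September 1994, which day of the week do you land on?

Sep 10, 1994 is a Saturday.
807 mod 7 = 2, so 807 days after a Saturday is Saturday + 2 = Monday.

Monday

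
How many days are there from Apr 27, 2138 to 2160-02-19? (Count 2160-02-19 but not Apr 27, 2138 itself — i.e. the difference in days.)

Apr 27, 2138 → Apr 27, 2139: 365 days.
Apr 27, 2139 → Apr 27, 2140: 366 days (Feb 29, 2140 is in that span).
Apr 27, 2140 → Apr 27, 2141: 365 days.
Apr 27, 2141 → Apr 27, 2142: 365 days.
Apr 27, 2142 → Apr 27, 2143: 365 days.
Apr 27, 2143 → Apr 27, 2144: 366 days (Feb 29, 2144 is in that span).
Apr 27, 2144 → Apr 27, 2145: 365 days.
Apr 27, 2145 → Apr 27, 2146: 365 days.
Apr 27, 2146 → Apr 27, 2147: 365 days.
Apr 27, 2147 → Apr 27, 2148: 366 days (Feb 29, 2148 is in that span).
Apr 27, 2148 → Apr 27, 2149: 365 days.
Apr 27, 2149 → Apr 27, 2150: 365 days.
Apr 27, 2150 → Apr 27, 2151: 365 days.
Apr 27, 2151 → Apr 27, 2152: 366 days (Feb 29, 2152 is in that span).
Apr 27, 2152 → Apr 27, 2153: 365 days.
Apr 27, 2153 → Apr 27, 2154: 365 days.
Apr 27, 2154 → Apr 27, 2155: 365 days.
Apr 27, 2155 → Apr 27, 2156: 366 days (Feb 29, 2156 is in that span).
Apr 27, 2156 → Apr 27, 2157: 365 days.
Apr 27, 2157 → Apr 27, 2158: 365 days.
Apr 27, 2158 → Apr 27, 2159: 365 days.
Apr 27, 2159 → May 27, 2159: 30 days (April has 30).
May 27, 2159 → Jun 27, 2159: 31 days (May has 31).
Jun 27, 2159 → Jul 27, 2159: 30 days (June has 30).
Jul 27, 2159 → Aug 27, 2159: 31 days (July has 31).
Aug 27, 2159 → Sep 27, 2159: 31 days (August has 31).
Sep 27, 2159 → Oct 27, 2159: 30 days (September has 30).
Oct 27, 2159 → Nov 27, 2159: 31 days (October has 31).
Nov 27, 2159 → Dec 27, 2159: 30 days (November has 30).
Dec 27, 2159 → Jan 27, 2160: 31 days (December has 31).
Jan 27, 2160 → Feb 19, 2160: 23 days.
Total: 7968 days.

7968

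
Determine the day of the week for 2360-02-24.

Doomsday rule: the anchor day for the 2300s is Wednesday. For year 60: 60÷12 = 5 r 0, and 0÷4 = 0, so 5+0+0 = 5.
Wednesday + 5 ≡ Monday — that's 2360's doomsday.
In February the doomsday date is Feb 29 (2360 is a leap year (divisible by 4)).
Feb 24 is 5 days before Feb 29; 5 mod 7 = 5, so Monday − 5 = Wednesday.

Wednesday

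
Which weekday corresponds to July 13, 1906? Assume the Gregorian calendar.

Friday

Doomsday rule: the anchor day for the 1900s is Wednesday. For year 06: 6÷12 = 0 r 6, and 6÷4 = 1, so 0+6+1 = 7.
Wednesday + 7 ≡ Wednesday — that's 1906's doomsday.
In July the doomsday date is Jul 11.
Jul 13 is 2 days after Jul 11; 2 mod 7 = 2, so Wednesday + 2 = Friday.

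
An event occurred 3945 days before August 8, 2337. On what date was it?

October 20, 2326

−365 (one year) → Aug 8, 2336 (3580 left).
−366 (one year; includes Feb 29, 2336) → Aug 8, 2335 (3214 left).
−365 (one year) → Aug 8, 2334 (2849 left).
−365 (one year) → Aug 8, 2333 (2484 left).
−365 (one year) → Aug 8, 2332 (2119 left).
−366 (one year; includes Feb 29, 2332) → Aug 8, 2331 (1753 left).
−365 (one year) → Aug 8, 2330 (1388 left).
−365 (one year) → Aug 8, 2329 (1023 left).
−365 (one year) → Aug 8, 2328 (658 left).
−366 (one year; includes Feb 29, 2328) → Aug 8, 2327 (292 left).
−8 → Jul 31, 2327 (end of Jul, 31 days; 284 left).
−31 → Jun 30, 2327 (end of Jun, 30 days; 253 left).
−30 → May 31, 2327 (end of May, 31 days; 223 left).
−31 → Apr 30, 2327 (end of Apr, 30 days; 192 left).
−30 → Mar 31, 2327 (end of Mar, 31 days; 162 left).
−31 → Feb 28, 2327 (end of Feb, 28 days; 131 left).
−28 → Jan 31, 2327 (end of Jan, 31 days; 103 left).
−31 → Dec 31, 2326 (end of Dec, 31 days; 72 left).
−31 → Nov 30, 2326 (end of Nov, 30 days; 41 left).
−30 → Oct 31, 2326 (end of Oct, 31 days; 11 left).
−11 → Oct 20, 2326.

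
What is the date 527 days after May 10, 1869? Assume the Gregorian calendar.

October 19, 1870

+365 (one year) → May 10, 1870 (162 left).
May has 31 days: +22 → Jun 1, 1870 (140 left).
Jun has 30 days: +30 → Jul 1, 1870 (110 left).
Jul has 31 days: +31 → Aug 1, 1870 (79 left).
Aug has 31 days: +31 → Sep 1, 1870 (48 left).
Sep has 30 days: +30 → Oct 1, 1870 (18 left).
+18 → Oct 19, 1870.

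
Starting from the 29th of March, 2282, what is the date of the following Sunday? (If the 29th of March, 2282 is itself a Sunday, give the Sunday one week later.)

April 2, 2282

Mar 29, 2282 is a Wednesday.
From Wednesday to the next Sunday is 4 days.
Mar 29, 2282 + 4 = Apr 2, 2282.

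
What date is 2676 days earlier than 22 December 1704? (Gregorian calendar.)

August 24, 1697

−366 (one year; includes Feb 29, 1704) → Dec 22, 1703 (2310 left).
−365 (one year) → Dec 22, 1702 (1945 left).
−365 (one year) → Dec 22, 1701 (1580 left).
−365 (one year) → Dec 22, 1700 (1215 left).
−365 (one year) → Dec 22, 1699 (850 left).
−365 (one year) → Dec 22, 1698 (485 left).
−365 (one year) → Dec 22, 1697 (120 left).
−22 → Nov 30, 1697 (end of Nov, 30 days; 98 left).
−30 → Oct 31, 1697 (end of Oct, 31 days; 68 left).
−31 → Sep 30, 1697 (end of Sep, 30 days; 37 left).
−30 → Aug 31, 1697 (end of Aug, 31 days; 7 left).
−7 → Aug 24, 1697.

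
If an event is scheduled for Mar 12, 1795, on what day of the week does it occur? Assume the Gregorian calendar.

Thursday

Doomsday rule: the anchor day for the 1700s is Sunday. For year 95: 95÷12 = 7 r 11, and 11÷4 = 2, so 7+11+2 = 20.
Sunday + 20 ≡ Saturday — that's 1795's doomsday.
In March the doomsday date is Mar 14.
Mar 12 is 2 days before Mar 14; 2 mod 7 = 2, so Saturday − 2 = Thursday.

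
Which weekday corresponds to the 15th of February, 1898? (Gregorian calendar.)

Doomsday rule: the anchor day for the 1800s is Friday. For year 98: 98÷12 = 8 r 2, and 2÷4 = 0, so 8+2+0 = 10.
Friday + 10 ≡ Monday — that's 1898's doomsday.
In February the doomsday date is Feb 28 (1898 is not a leap year).
Feb 15 is 13 days before Feb 28; 13 mod 7 = 6, so Monday − 6 = Tuesday.

Tuesday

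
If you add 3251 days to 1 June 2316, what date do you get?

+365 (one year) → Jun 1, 2317 (2886 left).
+365 (one year) → Jun 1, 2318 (2521 left).
+365 (one year) → Jun 1, 2319 (2156 left).
+366 (one year; includes Feb 29, 2320) → Jun 1, 2320 (1790 left).
+365 (one year) → Jun 1, 2321 (1425 left).
+365 (one year) → Jun 1, 2322 (1060 left).
+365 (one year) → Jun 1, 2323 (695 left).
+366 (one year; includes Feb 29, 2324) → Jun 1, 2324 (329 left).
Jun has 30 days: +30 → Jul 1, 2324 (299 left).
Jul has 31 days: +31 → Aug 1, 2324 (268 left).
Aug has 31 days: +31 → Sep 1, 2324 (237 left).
Sep has 30 days: +30 → Oct 1, 2324 (207 left).
Oct has 31 days: +31 → Nov 1, 2324 (176 left).
Nov has 30 days: +30 → Dec 1, 2324 (146 left).
Dec has 31 days: +31 → Jan 1, 2325 (115 left).
Jan has 31 days: +31 → Feb 1, 2325 (84 left).
Feb has 28 days: +28 → Mar 1, 2325 (56 left).
Mar has 31 days: +31 → Apr 1, 2325 (25 left).
+25 → Apr 26, 2325.

April 26, 2325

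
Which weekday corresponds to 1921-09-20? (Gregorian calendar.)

Tuesday

Doomsday rule: the anchor day for the 1900s is Wednesday. For year 21: 21÷12 = 1 r 9, and 9÷4 = 2, so 1+9+2 = 12.
Wednesday + 12 ≡ Monday — that's 1921's doomsday.
In September the doomsday date is Sep 5.
Sep 20 is 15 days after Sep 5; 15 mod 7 = 1, so Monday + 1 = Tuesday.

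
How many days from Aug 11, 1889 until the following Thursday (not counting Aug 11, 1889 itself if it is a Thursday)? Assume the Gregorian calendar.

4

Aug 11, 1889 is a Sunday.
From Sunday to the next Thursday is 4 days.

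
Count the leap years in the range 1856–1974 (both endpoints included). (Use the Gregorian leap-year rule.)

29

Multiples of 4 in [1856,1974]: 30.
Of those, multiples of 100: 1 (not leap unless ÷400).
Multiples of 400: 0.
Leap years = 30 − 1 + 0 = 29.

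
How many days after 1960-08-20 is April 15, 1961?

238

Aug 20, 1960 → Sep 20, 1960: 31 days (August has 31).
Sep 20, 1960 → Oct 20, 1960: 30 days (September has 30).
Oct 20, 1960 → Nov 20, 1960: 31 days (October has 31).
Nov 20, 1960 → Dec 20, 1960: 30 days (November has 30).
Dec 20, 1960 → Jan 20, 1961: 31 days (December has 31).
Jan 20, 1961 → Feb 20, 1961: 31 days (January has 31).
Feb 20, 1961 → Mar 20, 1961: 28 days (February has 28).
Mar 20, 1961 → Apr 15, 1961: 26 days.
Total: 238 days.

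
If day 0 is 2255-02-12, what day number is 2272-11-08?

6479

Feb 12, 2255 → Feb 12, 2256: 365 days.
Feb 12, 2256 → Feb 12, 2257: 366 days (Feb 29, 2256 is in that span).
Feb 12, 2257 → Feb 12, 2258: 365 days.
Feb 12, 2258 → Feb 12, 2259: 365 days.
Feb 12, 2259 → Feb 12, 2260: 365 days.
Feb 12, 2260 → Feb 12, 2261: 366 days (Feb 29, 2260 is in that span).
Feb 12, 2261 → Feb 12, 2262: 365 days.
Feb 12, 2262 → Feb 12, 2263: 365 days.
Feb 12, 2263 → Feb 12, 2264: 365 days.
Feb 12, 2264 → Feb 12, 2265: 366 days (Feb 29, 2264 is in that span).
Feb 12, 2265 → Feb 12, 2266: 365 days.
Feb 12, 2266 → Feb 12, 2267: 365 days.
Feb 12, 2267 → Feb 12, 2268: 365 days.
Feb 12, 2268 → Feb 12, 2269: 366 days (Feb 29, 2268 is in that span).
Feb 12, 2269 → Feb 12, 2270: 365 days.
Feb 12, 2270 → Feb 12, 2271: 365 days.
Feb 12, 2271 → Feb 12, 2272: 365 days.
Feb 12, 2272 → Mar 12, 2272: 29 days (February has 29).
Mar 12, 2272 → Apr 12, 2272: 31 days (March has 31).
Apr 12, 2272 → May 12, 2272: 30 days (April has 30).
May 12, 2272 → Jun 12, 2272: 31 days (May has 31).
Jun 12, 2272 → Jul 12, 2272: 30 days (June has 30).
Jul 12, 2272 → Aug 12, 2272: 31 days (July has 31).
Aug 12, 2272 → Sep 12, 2272: 31 days (August has 31).
Sep 12, 2272 → Oct 12, 2272: 30 days (September has 30).
Oct 12, 2272 → Nov 8, 2272: 27 days.
Total: 6479 days.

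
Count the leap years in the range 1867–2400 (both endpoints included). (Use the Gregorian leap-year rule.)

130

Multiples of 4 in [1867,2400]: 134.
Of those, multiples of 100: 6 (not leap unless ÷400).
Multiples of 400: 2.
Leap years = 134 − 6 + 2 = 130.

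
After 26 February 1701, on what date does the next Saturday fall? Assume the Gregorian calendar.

March 5, 1701

Feb 26, 1701 is a Saturday.
From Saturday to the next Saturday is 7 days.
Feb 26, 1701 + 7 = Mar 5, 1701.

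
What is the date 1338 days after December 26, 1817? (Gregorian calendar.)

August 25, 1821

+365 (one year) → Dec 26, 1818 (973 left).
+365 (one year) → Dec 26, 1819 (608 left).
+366 (one year; includes Feb 29, 1820) → Dec 26, 1820 (242 left).
Dec has 31 days: +6 → Jan 1, 1821 (236 left).
Jan has 31 days: +31 → Feb 1, 1821 (205 left).
Feb has 28 days: +28 → Mar 1, 1821 (177 left).
Mar has 31 days: +31 → Apr 1, 1821 (146 left).
Apr has 30 days: +30 → May 1, 1821 (116 left).
May has 31 days: +31 → Jun 1, 1821 (85 left).
Jun has 30 days: +30 → Jul 1, 1821 (55 left).
Jul has 31 days: +31 → Aug 1, 1821 (24 left).
+24 → Aug 25, 1821.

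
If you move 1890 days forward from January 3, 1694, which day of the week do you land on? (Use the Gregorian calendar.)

Sunday

First find the weekday of Jan 3, 1694. Doomsday rule: the anchor day for the 1600s is Tuesday. For year 94: 94÷12 = 7 r 10, and 10÷4 = 2, so 7+10+2 = 19.
Tuesday + 19 ≡ Sunday — that's 1694's doomsday.
In January the doomsday date is Jan 3 (1694 is not a leap year).
Jan 3 is the doomsday itself: Sunday.
1890 mod 7 = 0, so 1890 days after a Sunday is Sunday + 0 = Sunday.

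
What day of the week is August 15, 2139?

Saturday

Doomsday rule: the anchor day for the 2100s is Sunday. For year 39: 39÷12 = 3 r 3, and 3÷4 = 0, so 3+3+0 = 6.
Sunday + 6 ≡ Saturday — that's 2139's doomsday.
In August the doomsday date is Aug 8.
Aug 15 is 7 days after Aug 8; 7 mod 7 = 0, so Saturday + 0 = Saturday.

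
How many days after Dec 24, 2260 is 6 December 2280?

7287

Dec 24, 2260 → Dec 24, 2261: 365 days.
Dec 24, 2261 → Dec 24, 2262: 365 days.
Dec 24, 2262 → Dec 24, 2263: 365 days.
Dec 24, 2263 → Dec 24, 2264: 366 days (Feb 29, 2264 is in that span).
Dec 24, 2264 → Dec 24, 2265: 365 days.
Dec 24, 2265 → Dec 24, 2266: 365 days.
Dec 24, 2266 → Dec 24, 2267: 365 days.
Dec 24, 2267 → Dec 24, 2268: 366 days (Feb 29, 2268 is in that span).
Dec 24, 2268 → Dec 24, 2269: 365 days.
Dec 24, 2269 → Dec 24, 2270: 365 days.
Dec 24, 2270 → Dec 24, 2271: 365 days.
Dec 24, 2271 → Dec 24, 2272: 366 days (Feb 29, 2272 is in that span).
Dec 24, 2272 → Dec 24, 2273: 365 days.
Dec 24, 2273 → Dec 24, 2274: 365 days.
Dec 24, 2274 → Dec 24, 2275: 365 days.
Dec 24, 2275 → Dec 24, 2276: 366 days (Feb 29, 2276 is in that span).
Dec 24, 2276 → Dec 24, 2277: 365 days.
Dec 24, 2277 → Dec 24, 2278: 365 days.
Dec 24, 2278 → Dec 24, 2279: 365 days.
Dec 24, 2279 → Jan 24, 2280: 31 days (December has 31).
Jan 24, 2280 → Feb 24, 2280: 31 days (January has 31).
Feb 24, 2280 → Mar 24, 2280: 29 days (February has 29).
Mar 24, 2280 → Apr 24, 2280: 31 days (March has 31).
Apr 24, 2280 → May 24, 2280: 30 days (April has 30).
May 24, 2280 → Jun 24, 2280: 31 days (May has 31).
Jun 24, 2280 → Jul 24, 2280: 30 days (June has 30).
Jul 24, 2280 → Aug 24, 2280: 31 days (July has 31).
Aug 24, 2280 → Sep 24, 2280: 31 days (August has 31).
Sep 24, 2280 → Oct 24, 2280: 30 days (September has 30).
Oct 24, 2280 → Nov 24, 2280: 31 days (October has 31).
Nov 24, 2280 → Dec 6, 2280: 12 days.
Total: 7287 days.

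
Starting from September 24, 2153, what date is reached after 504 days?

+365 (one year) → Sep 24, 2154 (139 left).
Sep has 30 days: +7 → Oct 1, 2154 (132 left).
Oct has 31 days: +31 → Nov 1, 2154 (101 left).
Nov has 30 days: +30 → Dec 1, 2154 (71 left).
Dec has 31 days: +31 → Jan 1, 2155 (40 left).
Jan has 31 days: +31 → Feb 1, 2155 (9 left).
+9 → Feb 10, 2155.

February 10, 2155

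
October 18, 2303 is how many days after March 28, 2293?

Mar 28, 2293 → Mar 28, 2294: 365 days.
Mar 28, 2294 → Mar 28, 2295: 365 days.
Mar 28, 2295 → Mar 28, 2296: 366 days (Feb 29, 2296 is in that span).
Mar 28, 2296 → Mar 28, 2297: 365 days.
Mar 28, 2297 → Mar 28, 2298: 365 days.
Mar 28, 2298 → Mar 28, 2299: 365 days.
Mar 28, 2299 → Mar 28, 2300: 365 days.
Mar 28, 2300 → Mar 28, 2301: 365 days.
Mar 28, 2301 → Mar 28, 2302: 365 days.
Mar 28, 2302 → Mar 28, 2303: 365 days.
Mar 28, 2303 → Apr 28, 2303: 31 days (March has 31).
Apr 28, 2303 → May 28, 2303: 30 days (April has 30).
May 28, 2303 → Jun 28, 2303: 31 days (May has 31).
Jun 28, 2303 → Jul 28, 2303: 30 days (June has 30).
Jul 28, 2303 → Aug 28, 2303: 31 days (July has 31).
Aug 28, 2303 → Sep 28, 2303: 31 days (August has 31).
Sep 28, 2303 → Oct 18, 2303: 20 days.
Total: 3855 days.

3855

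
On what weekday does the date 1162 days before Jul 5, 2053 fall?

Jul 5, 2053 is a Saturday.
1162 mod 7 = 0, so 1162 days before a Saturday is Saturday − 0 = Saturday.

Saturday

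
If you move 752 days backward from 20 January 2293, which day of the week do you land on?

Tuesday

First find the weekday of Jan 20, 2293. Doomsday rule: the anchor day for the 2200s is Friday. For year 93: 93÷12 = 7 r 9, and 9÷4 = 2, so 7+9+2 = 18.
Friday + 18 ≡ Tuesday — that's 2293's doomsday.
In January the doomsday date is Jan 3 (2293 is not a leap year).
Jan 20 is 17 days after Jan 3; 17 mod 7 = 3, so Tuesday + 3 = Friday.
752 mod 7 = 3, so 752 days before a Friday is Friday − 3 = Tuesday.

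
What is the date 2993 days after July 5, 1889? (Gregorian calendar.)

+365 (one year) → Jul 5, 1890 (2628 left).
+365 (one year) → Jul 5, 1891 (2263 left).
+366 (one year; includes Feb 29, 1892) → Jul 5, 1892 (1897 left).
+365 (one year) → Jul 5, 1893 (1532 left).
+365 (one year) → Jul 5, 1894 (1167 left).
+365 (one year) → Jul 5, 1895 (802 left).
+366 (one year; includes Feb 29, 1896) → Jul 5, 1896 (436 left).
+365 (one year) → Jul 5, 1897 (71 left).
Jul has 31 days: +27 → Aug 1, 1897 (44 left).
Aug has 31 days: +31 → Sep 1, 1897 (13 left).
+13 → Sep 14, 1897.

September 14, 1897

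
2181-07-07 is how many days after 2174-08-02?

Aug 2, 2174 → Aug 2, 2175: 365 days.
Aug 2, 2175 → Aug 2, 2176: 366 days (Feb 29, 2176 is in that span).
Aug 2, 2176 → Aug 2, 2177: 365 days.
Aug 2, 2177 → Aug 2, 2178: 365 days.
Aug 2, 2178 → Aug 2, 2179: 365 days.
Aug 2, 2179 → Aug 2, 2180: 366 days (Feb 29, 2180 is in that span).
Aug 2, 2180 → Sep 2, 2180: 31 days (August has 31).
Sep 2, 2180 → Oct 2, 2180: 30 days (September has 30).
Oct 2, 2180 → Nov 2, 2180: 31 days (October has 31).
Nov 2, 2180 → Dec 2, 2180: 30 days (November has 30).
Dec 2, 2180 → Jan 2, 2181: 31 days (December has 31).
Jan 2, 2181 → Feb 2, 2181: 31 days (January has 31).
Feb 2, 2181 → Mar 2, 2181: 28 days (February has 28).
Mar 2, 2181 → Apr 2, 2181: 31 days (March has 31).
Apr 2, 2181 → May 2, 2181: 30 days (April has 30).
May 2, 2181 → Jun 2, 2181: 31 days (May has 31).
Jun 2, 2181 → Jul 2, 2181: 30 days (June has 30).
Jul 2, 2181 → Jul 7, 2181: 5 days.
Total: 2531 days.

2531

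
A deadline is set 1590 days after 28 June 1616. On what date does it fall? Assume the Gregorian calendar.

November 4, 1620

+365 (one year) → Jun 28, 1617 (1225 left).
+365 (one year) → Jun 28, 1618 (860 left).
+365 (one year) → Jun 28, 1619 (495 left).
+366 (one year; includes Feb 29, 1620) → Jun 28, 1620 (129 left).
Jun has 30 days: +3 → Jul 1, 1620 (126 left).
Jul has 31 days: +31 → Aug 1, 1620 (95 left).
Aug has 31 days: +31 → Sep 1, 1620 (64 left).
Sep has 30 days: +30 → Oct 1, 1620 (34 left).
Oct has 31 days: +31 → Nov 1, 1620 (3 left).
+3 → Nov 4, 1620.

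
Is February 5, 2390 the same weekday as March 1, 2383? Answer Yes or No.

From Mar 1, 2383 to Feb 5, 2390 is 2533 days.
2533 mod 7 = 6, so they are different weekdays.
(Mar 1, 2383 is a Tuesday; Feb 5, 2390 is a Monday.)

No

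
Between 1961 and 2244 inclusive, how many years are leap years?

Multiples of 4 in [1961,2244]: 71.
Of those, multiples of 100: 3 (not leap unless ÷400).
Multiples of 400: 1.
Leap years = 71 − 3 + 1 = 69.

69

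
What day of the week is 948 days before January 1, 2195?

Monday

First find the weekday of Jan 1, 2195. Doomsday rule: the anchor day for the 2100s is Sunday. For year 95: 95÷12 = 7 r 11, and 11÷4 = 2, so 7+11+2 = 20.
Sunday + 20 ≡ Saturday — that's 2195's doomsday.
In January the doomsday date is Jan 3 (2195 is not a leap year).
Jan 1 is 2 days before Jan 3; 2 mod 7 = 2, so Saturday − 2 = Thursday.
948 mod 7 = 3, so 948 days before a Thursday is Thursday − 3 = Monday.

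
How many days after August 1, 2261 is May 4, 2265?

1372

Aug 1, 2261 → Aug 1, 2262: 365 days.
Aug 1, 2262 → Aug 1, 2263: 365 days.
Aug 1, 2263 → Aug 1, 2264: 366 days (Feb 29, 2264 is in that span).
Aug 1, 2264 → Sep 1, 2264: 31 days (August has 31).
Sep 1, 2264 → Oct 1, 2264: 30 days (September has 30).
Oct 1, 2264 → Nov 1, 2264: 31 days (October has 31).
Nov 1, 2264 → Dec 1, 2264: 30 days (November has 30).
Dec 1, 2264 → Jan 1, 2265: 31 days (December has 31).
Jan 1, 2265 → Feb 1, 2265: 31 days (January has 31).
Feb 1, 2265 → Mar 1, 2265: 28 days (February has 28).
Mar 1, 2265 → Apr 1, 2265: 31 days (March has 31).
Apr 1, 2265 → May 1, 2265: 30 days (April has 30).
May 1, 2265 → May 4, 2265: 3 days.
Total: 1372 days.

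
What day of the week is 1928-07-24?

Tuesday

Doomsday rule: the anchor day for the 1900s is Wednesday. For year 28: 28÷12 = 2 r 4, and 4÷4 = 1, so 2+4+1 = 7.
Wednesday + 7 ≡ Wednesday — that's 1928's doomsday.
In July the doomsday date is Jul 11.
Jul 24 is 13 days after Jul 11; 13 mod 7 = 6, so Wednesday + 6 = Tuesday.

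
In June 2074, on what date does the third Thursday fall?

June 21, 2074

June 1, 2074 is a Friday.
The first Thursday is therefore June 7 (6 days later).
The third Thursday is 7 + 2×7 = June 21.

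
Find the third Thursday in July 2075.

July 18, 2075

July 1, 2075 is a Monday.
The first Thursday is therefore July 4 (3 days later).
The third Thursday is 4 + 2×7 = July 18.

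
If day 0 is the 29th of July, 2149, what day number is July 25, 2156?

2553

Jul 29, 2149 → Jul 29, 2150: 365 days.
Jul 29, 2150 → Jul 29, 2151: 365 days.
Jul 29, 2151 → Jul 29, 2152: 366 days (Feb 29, 2152 is in that span).
Jul 29, 2152 → Jul 29, 2153: 365 days.
Jul 29, 2153 → Jul 29, 2154: 365 days.
Jul 29, 2154 → Jul 29, 2155: 365 days.
Jul 29, 2155 → Aug 29, 2155: 31 days (July has 31).
Aug 29, 2155 → Sep 29, 2155: 31 days (August has 31).
Sep 29, 2155 → Oct 29, 2155: 30 days (September has 30).
Oct 29, 2155 → Nov 29, 2155: 31 days (October has 31).
Nov 29, 2155 → Dec 29, 2155: 30 days (November has 30).
Dec 29, 2155 → Jan 29, 2156: 31 days (December has 31).
Jan 29, 2156 → Feb 29, 2156: 31 days (January has 31).
Feb 29, 2156 → Mar 29, 2156: 29 days (February has 29).
Mar 29, 2156 → Apr 29, 2156: 31 days (March has 31).
Apr 29, 2156 → May 29, 2156: 30 days (April has 30).
May 29, 2156 → Jun 29, 2156: 31 days (May has 31).
Jun 29, 2156 → Jul 25, 2156: 26 days.
Total: 2553 days.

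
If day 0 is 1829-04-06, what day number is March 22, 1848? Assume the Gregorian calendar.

Apr 6, 1829 → Apr 6, 1830: 365 days.
Apr 6, 1830 → Apr 6, 1831: 365 days.
Apr 6, 1831 → Apr 6, 1832: 366 days (Feb 29, 1832 is in that span).
Apr 6, 1832 → Apr 6, 1833: 365 days.
Apr 6, 1833 → Apr 6, 1834: 365 days.
Apr 6, 1834 → Apr 6, 1835: 365 days.
Apr 6, 1835 → Apr 6, 1836: 366 days (Feb 29, 1836 is in that span).
Apr 6, 1836 → Apr 6, 1837: 365 days.
Apr 6, 1837 → Apr 6, 1838: 365 days.
Apr 6, 1838 → Apr 6, 1839: 365 days.
Apr 6, 1839 → Apr 6, 1840: 366 days (Feb 29, 1840 is in that span).
Apr 6, 1840 → Apr 6, 1841: 365 days.
Apr 6, 1841 → Apr 6, 1842: 365 days.
Apr 6, 1842 → Apr 6, 1843: 365 days.
Apr 6, 1843 → Apr 6, 1844: 366 days (Feb 29, 1844 is in that span).
Apr 6, 1844 → Apr 6, 1845: 365 days.
Apr 6, 1845 → Apr 6, 1846: 365 days.
Apr 6, 1846 → Apr 6, 1847: 365 days.
Apr 6, 1847 → May 6, 1847: 30 days (April has 30).
May 6, 1847 → Jun 6, 1847: 31 days (May has 31).
Jun 6, 1847 → Jul 6, 1847: 30 days (June has 30).
Jul 6, 1847 → Aug 6, 1847: 31 days (July has 31).
Aug 6, 1847 → Sep 6, 1847: 31 days (August has 31).
Sep 6, 1847 → Oct 6, 1847: 30 days (September has 30).
Oct 6, 1847 → Nov 6, 1847: 31 days (October has 31).
Nov 6, 1847 → Dec 6, 1847: 30 days (November has 30).
Dec 6, 1847 → Jan 6, 1848: 31 days (December has 31).
Jan 6, 1848 → Feb 6, 1848: 31 days (January has 31).
Feb 6, 1848 → Mar 6, 1848: 29 days (February has 29).
Mar 6, 1848 → Mar 22, 1848: 16 days.
Total: 6925 days.

6925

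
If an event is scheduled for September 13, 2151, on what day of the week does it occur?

January 1, 2151 is a Friday.
Jan 1, 2151 → Feb 1, 2151: 31 days (January has 31).
Feb 1, 2151 → Mar 1, 2151: 28 days (February has 28).
Mar 1, 2151 → Apr 1, 2151: 31 days (March has 31).
Apr 1, 2151 → May 1, 2151: 30 days (April has 30).
May 1, 2151 → Jun 1, 2151: 31 days (May has 31).
Jun 1, 2151 → Jul 1, 2151: 30 days (June has 30).
Jul 1, 2151 → Aug 1, 2151: 31 days (July has 31).
Aug 1, 2151 → Sep 1, 2151: 31 days (August has 31).
Sep 1, 2151 → Sep 13, 2151: 12 days.
Total: 255 days.
255 mod 7 = 3, so Friday + 3 = Monday.

Monday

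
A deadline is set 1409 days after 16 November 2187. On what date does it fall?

+366 (one year; includes Feb 29, 2188) → Nov 16, 2188 (1043 left).
+365 (one year) → Nov 16, 2189 (678 left).
+365 (one year) → Nov 16, 2190 (313 left).
Nov has 30 days: +15 → Dec 1, 2190 (298 left).
Dec has 31 days: +31 → Jan 1, 2191 (267 left).
Jan has 31 days: +31 → Feb 1, 2191 (236 left).
Feb has 28 days: +28 → Mar 1, 2191 (208 left).
Mar has 31 days: +31 → Apr 1, 2191 (177 left).
Apr has 30 days: +30 → May 1, 2191 (147 left).
May has 31 days: +31 → Jun 1, 2191 (116 left).
Jun has 30 days: +30 → Jul 1, 2191 (86 left).
Jul has 31 days: +31 → Aug 1, 2191 (55 left).
Aug has 31 days: +31 → Sep 1, 2191 (24 left).
+24 → Sep 25, 2191.

September 25, 2191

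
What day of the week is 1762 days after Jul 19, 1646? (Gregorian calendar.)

Tuesday

First find the weekday of Jul 19, 1646. Doomsday rule: the anchor day for the 1600s is Tuesday. For year 46: 46÷12 = 3 r 10, and 10÷4 = 2, so 3+10+2 = 15.
Tuesday + 15 ≡ Wednesday — that's 1646's doomsday.
In July the doomsday date is Jul 11.
Jul 19 is 8 days after Jul 11; 8 mod 7 = 1, so Wednesday + 1 = Thursday.
1762 mod 7 = 5, so 1762 days after a Thursday is Thursday + 5 = Tuesday.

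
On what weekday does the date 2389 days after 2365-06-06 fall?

First find the weekday of Jun 6, 2365. Doomsday rule: the anchor day for the 2300s is Wednesday. For year 65: 65÷12 = 5 r 5, and 5÷4 = 1, so 5+5+1 = 11.
Wednesday + 11 ≡ Sunday — that's 2365's doomsday.
In June the doomsday date is Jun 6.
Jun 6 is the doomsday itself: Sunday.
2389 mod 7 = 2, so 2389 days after a Sunday is Sunday + 2 = Tuesday.

Tuesday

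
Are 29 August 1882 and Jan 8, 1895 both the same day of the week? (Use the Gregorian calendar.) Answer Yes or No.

Yes

From Aug 29, 1882 to Jan 8, 1895 is 4515 days.
4515 mod 7 = 0, so they are the same weekday.
(Aug 29, 1882 is a Tuesday; Jan 8, 1895 is a Tuesday.)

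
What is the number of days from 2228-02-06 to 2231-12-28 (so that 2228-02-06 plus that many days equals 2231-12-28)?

1421

Feb 6, 2228 → Feb 6, 2229: 366 days (Feb 29, 2228 is in that span).
Feb 6, 2229 → Feb 6, 2230: 365 days.
Feb 6, 2230 → Feb 6, 2231: 365 days.
Feb 6, 2231 → Mar 6, 2231: 28 days (February has 28).
Mar 6, 2231 → Apr 6, 2231: 31 days (March has 31).
Apr 6, 2231 → May 6, 2231: 30 days (April has 30).
May 6, 2231 → Jun 6, 2231: 31 days (May has 31).
Jun 6, 2231 → Jul 6, 2231: 30 days (June has 30).
Jul 6, 2231 → Aug 6, 2231: 31 days (July has 31).
Aug 6, 2231 → Sep 6, 2231: 31 days (August has 31).
Sep 6, 2231 → Oct 6, 2231: 30 days (September has 30).
Oct 6, 2231 → Nov 6, 2231: 31 days (October has 31).
Nov 6, 2231 → Dec 6, 2231: 30 days (November has 30).
Dec 6, 2231 → Dec 28, 2231: 22 days.
Total: 1421 days.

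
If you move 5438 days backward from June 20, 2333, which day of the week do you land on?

Wednesday

Jun 20, 2333 is a Tuesday.
5438 mod 7 = 6, so 5438 days before a Tuesday is Tuesday − 6 = Wednesday.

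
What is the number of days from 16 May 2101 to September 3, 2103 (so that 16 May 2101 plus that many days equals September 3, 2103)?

840

May 16, 2101 → May 16, 2102: 365 days.
May 16, 2102 → May 16, 2103: 365 days.
May 16, 2103 → Jun 16, 2103: 31 days (May has 31).
Jun 16, 2103 → Jul 16, 2103: 30 days (June has 30).
Jul 16, 2103 → Aug 16, 2103: 31 days (July has 31).
Aug 16, 2103 → Sep 3, 2103: 18 days.
Total: 840 days.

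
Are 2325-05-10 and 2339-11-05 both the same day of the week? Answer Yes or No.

Yes

From May 10, 2325 to Nov 5, 2339 is 5292 days.
5292 mod 7 = 0, so they are the same weekday.
(May 10, 2325 is a Sunday; Nov 5, 2339 is a Sunday.)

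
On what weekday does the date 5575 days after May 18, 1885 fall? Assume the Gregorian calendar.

Thursday

May 18, 1885 is a Monday.
5575 mod 7 = 3, so 5575 days after a Monday is Monday + 3 = Thursday.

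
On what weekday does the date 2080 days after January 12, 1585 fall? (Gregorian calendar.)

First find the weekday of Jan 12, 1585. Doomsday rule: the anchor day for the 1500s is Wednesday. For year 85: 85÷12 = 7 r 1, and 1÷4 = 0, so 7+1+0 = 8.
Wednesday + 8 ≡ Thursday — that's 1585's doomsday.
In January the doomsday date is Jan 3 (1585 is not a leap year).
Jan 12 is 9 days after Jan 3; 9 mod 7 = 2, so Thursday + 2 = Saturday.
2080 mod 7 = 1, so 2080 days after a Saturday is Saturday + 1 = Sunday.

Sunday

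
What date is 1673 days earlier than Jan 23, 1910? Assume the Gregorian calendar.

−365 (one year) → Jan 23, 1909 (1308 left).
−366 (one year; includes Feb 29, 1908) → Jan 23, 1908 (942 left).
−365 (one year) → Jan 23, 1907 (577 left).
−365 (one year) → Jan 23, 1906 (212 left).
−23 → Dec 31, 1905 (end of Dec, 31 days; 189 left).
−31 → Nov 30, 1905 (end of Nov, 30 days; 158 left).
−30 → Oct 31, 1905 (end of Oct, 31 days; 128 left).
−31 → Sep 30, 1905 (end of Sep, 30 days; 97 left).
−30 → Aug 31, 1905 (end of Aug, 31 days; 67 left).
−31 → Jul 31, 1905 (end of Jul, 31 days; 36 left).
−31 → Jun 30, 1905 (end of Jun, 30 days; 5 left).
−5 → Jun 25, 1905.

June 25, 1905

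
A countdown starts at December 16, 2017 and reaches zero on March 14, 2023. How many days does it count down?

1914

Dec 16, 2017 → Dec 16, 2018: 365 days.
Dec 16, 2018 → Dec 16, 2019: 365 days.
Dec 16, 2019 → Dec 16, 2020: 366 days (Feb 29, 2020 is in that span).
Dec 16, 2020 → Dec 16, 2021: 365 days.
Dec 16, 2021 → Dec 16, 2022: 365 days.
Dec 16, 2022 → Jan 16, 2023: 31 days (December has 31).
Jan 16, 2023 → Feb 16, 2023: 31 days (January has 31).
Feb 16, 2023 → Mar 14, 2023: 26 days.
Total: 1914 days.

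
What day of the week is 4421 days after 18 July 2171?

Monday

First find the weekday of Jul 18, 2171. Doomsday rule: the anchor day for the 2100s is Sunday. For year 71: 71÷12 = 5 r 11, and 11÷4 = 2, so 5+11+2 = 18.
Sunday + 18 ≡ Thursday — that's 2171's doomsday.
In July the doomsday date is Jul 11.
Jul 18 is 7 days after Jul 11; 7 mod 7 = 0, so Thursday + 0 = Thursday.
4421 mod 7 = 4, so 4421 days after a Thursday is Thursday + 4 = Monday.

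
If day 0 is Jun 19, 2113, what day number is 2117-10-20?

Jun 19, 2113 → Jun 19, 2114: 365 days.
Jun 19, 2114 → Jun 19, 2115: 365 days.
Jun 19, 2115 → Jun 19, 2116: 366 days (Feb 29, 2116 is in that span).
Jun 19, 2116 → Jun 19, 2117: 365 days.
Jun 19, 2117 → Jul 19, 2117: 30 days (June has 30).
Jul 19, 2117 → Aug 19, 2117: 31 days (July has 31).
Aug 19, 2117 → Sep 19, 2117: 31 days (August has 31).
Sep 19, 2117 → Oct 19, 2117: 30 days (September has 30).
Oct 19, 2117 → Oct 20, 2117: 1 days.
Total: 1584 days.

1584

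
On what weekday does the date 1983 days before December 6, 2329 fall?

Wednesday

First find the weekday of Dec 6, 2329. Doomsday rule: the anchor day for the 2300s is Wednesday. For year 29: 29÷12 = 2 r 5, and 5÷4 = 1, so 2+5+1 = 8.
Wednesday + 8 ≡ Thursday — that's 2329's doomsday.
In December the doomsday date is Dec 12.
Dec 6 is 6 days before Dec 12; 6 mod 7 = 6, so Thursday − 6 = Friday.
1983 mod 7 = 2, so 1983 days before a Friday is Friday − 2 = Wednesday.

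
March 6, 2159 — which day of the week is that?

Doomsday rule: the anchor day for the 2100s is Sunday. For year 59: 59÷12 = 4 r 11, and 11÷4 = 2, so 4+11+2 = 17.
Sunday + 17 ≡ Wednesday — that's 2159's doomsday.
In March the doomsday date is Mar 14.
Mar 6 is 8 days before Mar 14; 8 mod 7 = 1, so Wednesday − 1 = Tuesday.

Tuesday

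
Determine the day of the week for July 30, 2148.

Doomsday rule: the anchor day for the 2100s is Sunday. For year 48: 48÷12 = 4 r 0, and 0÷4 = 0, so 4+0+0 = 4.
Sunday + 4 ≡ Thursday — that's 2148's doomsday.
In July the doomsday date is Jul 11.
Jul 30 is 19 days after Jul 11; 19 mod 7 = 5, so Thursday + 5 = Tuesday.

Tuesday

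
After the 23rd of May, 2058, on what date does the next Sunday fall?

May 23, 2058 is a Thursday.
From Thursday to the next Sunday is 3 days.
May 23, 2058 + 3 = May 26, 2058.

May 26, 2058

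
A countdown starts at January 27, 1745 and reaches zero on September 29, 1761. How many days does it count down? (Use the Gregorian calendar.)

6089

Jan 27, 1745 → Jan 27, 1746: 365 days.
Jan 27, 1746 → Jan 27, 1747: 365 days.
Jan 27, 1747 → Jan 27, 1748: 365 days.
Jan 27, 1748 → Jan 27, 1749: 366 days (Feb 29, 1748 is in that span).
Jan 27, 1749 → Jan 27, 1750: 365 days.
Jan 27, 1750 → Jan 27, 1751: 365 days.
Jan 27, 1751 → Jan 27, 1752: 365 days.
Jan 27, 1752 → Jan 27, 1753: 366 days (Feb 29, 1752 is in that span).
Jan 27, 1753 → Jan 27, 1754: 365 days.
Jan 27, 1754 → Jan 27, 1755: 365 days.
Jan 27, 1755 → Jan 27, 1756: 365 days.
Jan 27, 1756 → Jan 27, 1757: 366 days (Feb 29, 1756 is in that span).
Jan 27, 1757 → Jan 27, 1758: 365 days.
Jan 27, 1758 → Jan 27, 1759: 365 days.
Jan 27, 1759 → Jan 27, 1760: 365 days.
Jan 27, 1760 → Jan 27, 1761: 366 days (Feb 29, 1760 is in that span).
Jan 27, 1761 → Feb 27, 1761: 31 days (January has 31).
Feb 27, 1761 → Mar 27, 1761: 28 days (February has 28).
Mar 27, 1761 → Apr 27, 1761: 31 days (March has 31).
Apr 27, 1761 → May 27, 1761: 30 days (April has 30).
May 27, 1761 → Jun 27, 1761: 31 days (May has 31).
Jun 27, 1761 → Jul 27, 1761: 30 days (June has 30).
Jul 27, 1761 → Aug 27, 1761: 31 days (July has 31).
Aug 27, 1761 → Sep 27, 1761: 31 days (August has 31).
Sep 27, 1761 → Sep 29, 1761: 2 days.
Total: 6089 days.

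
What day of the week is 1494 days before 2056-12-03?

Dec 3, 2056 is a Sunday.
1494 mod 7 = 3, so 1494 days before a Sunday is Sunday − 3 = Thursday.

Thursday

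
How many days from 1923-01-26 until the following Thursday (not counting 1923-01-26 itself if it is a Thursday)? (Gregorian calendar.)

Jan 26, 1923 is a Friday.
From Friday to the next Thursday is 6 days.

6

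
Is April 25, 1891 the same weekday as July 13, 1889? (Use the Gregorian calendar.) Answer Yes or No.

Yes

From Jul 13, 1889 to Apr 25, 1891 is 651 days.
651 mod 7 = 0, so they are the same weekday.
(Jul 13, 1889 is a Saturday; Apr 25, 1891 is a Saturday.)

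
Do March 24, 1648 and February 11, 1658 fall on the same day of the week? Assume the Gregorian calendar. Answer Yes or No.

From Mar 24, 1648 to Feb 11, 1658 is 3611 days.
3611 mod 7 = 6, so they are different weekdays.
(Mar 24, 1648 is a Tuesday; Feb 11, 1658 is a Monday.)

No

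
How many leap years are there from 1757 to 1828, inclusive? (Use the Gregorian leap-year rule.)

17

Multiples of 4 in [1757,1828]: 18.
Of those, multiples of 100: 1 (not leap unless ÷400).
Multiples of 400: 0.
Leap years = 18 − 1 + 0 = 17.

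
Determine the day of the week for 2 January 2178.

Doomsday rule: the anchor day for the 2100s is Sunday. For year 78: 78÷12 = 6 r 6, and 6÷4 = 1, so 6+6+1 = 13.
Sunday + 13 ≡ Saturday — that's 2178's doomsday.
In January the doomsday date is Jan 3 (2178 is not a leap year).
Jan 2 is 1 day before Jan 3; 1 mod 7 = 1, so Saturday − 1 = Friday.

Friday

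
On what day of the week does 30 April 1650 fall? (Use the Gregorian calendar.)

Saturday

Doomsday rule: the anchor day for the 1600s is Tuesday. For year 50: 50÷12 = 4 r 2, and 2÷4 = 0, so 4+2+0 = 6.
Tuesday + 6 ≡ Monday — that's 1650's doomsday.
In April the doomsday date is Apr 4.
Apr 30 is 26 days after Apr 4; 26 mod 7 = 5, so Monday + 5 = Saturday.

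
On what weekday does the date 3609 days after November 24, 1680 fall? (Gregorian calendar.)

Thursday

First find the weekday of Nov 24, 1680. Doomsday rule: the anchor day for the 1600s is Tuesday. For year 80: 80÷12 = 6 r 8, and 8÷4 = 2, so 6+8+2 = 16.
Tuesday + 16 ≡ Thursday — that's 1680's doomsday.
In November the doomsday date is Nov 7.
Nov 24 is 17 days after Nov 7; 17 mod 7 = 3, so Thursday + 3 = Sunday.
3609 mod 7 = 4, so 3609 days after a Sunday is Sunday + 4 = Thursday.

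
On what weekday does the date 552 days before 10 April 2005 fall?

Monday

First find the weekday of Apr 10, 2005. Doomsday rule: the anchor day for the 2000s is Tuesday. For year 05: 5÷12 = 0 r 5, and 5÷4 = 1, so 0+5+1 = 6.
Tuesday + 6 ≡ Monday — that's 2005's doomsday.
In April the doomsday date is Apr 4.
Apr 10 is 6 days after Apr 4; 6 mod 7 = 6, so Monday + 6 = Sunday.
552 mod 7 = 6, so 552 days before a Sunday is Sunday − 6 = Monday.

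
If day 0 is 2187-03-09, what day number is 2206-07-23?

Mar 9, 2187 → Mar 9, 2188: 366 days (Feb 29, 2188 is in that span).
Mar 9, 2188 → Mar 9, 2189: 365 days.
Mar 9, 2189 → Mar 9, 2190: 365 days.
Mar 9, 2190 → Mar 9, 2191: 365 days.
Mar 9, 2191 → Mar 9, 2192: 366 days (Feb 29, 2192 is in that span).
Mar 9, 2192 → Mar 9, 2193: 365 days.
Mar 9, 2193 → Mar 9, 2194: 365 days.
Mar 9, 2194 → Mar 9, 2195: 365 days.
Mar 9, 2195 → Mar 9, 2196: 366 days (Feb 29, 2196 is in that span).
Mar 9, 2196 → Mar 9, 2197: 365 days.
Mar 9, 2197 → Mar 9, 2198: 365 days.
Mar 9, 2198 → Mar 9, 2199: 365 days.
Mar 9, 2199 → Mar 9, 2200: 365 days.
Mar 9, 2200 → Mar 9, 2201: 365 days.
Mar 9, 2201 → Mar 9, 2202: 365 days.
Mar 9, 2202 → Mar 9, 2203: 365 days.
Mar 9, 2203 → Mar 9, 2204: 366 days (Feb 29, 2204 is in that span).
Mar 9, 2204 → Mar 9, 2205: 365 days.
Mar 9, 2205 → Mar 9, 2206: 365 days.
Mar 9, 2206 → Apr 9, 2206: 31 days (March has 31).
Apr 9, 2206 → May 9, 2206: 30 days (April has 30).
May 9, 2206 → Jun 9, 2206: 31 days (May has 31).
Jun 9, 2206 → Jul 9, 2206: 30 days (June has 30).
Jul 9, 2206 → Jul 23, 2206: 14 days.
Total: 7075 days.

7075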